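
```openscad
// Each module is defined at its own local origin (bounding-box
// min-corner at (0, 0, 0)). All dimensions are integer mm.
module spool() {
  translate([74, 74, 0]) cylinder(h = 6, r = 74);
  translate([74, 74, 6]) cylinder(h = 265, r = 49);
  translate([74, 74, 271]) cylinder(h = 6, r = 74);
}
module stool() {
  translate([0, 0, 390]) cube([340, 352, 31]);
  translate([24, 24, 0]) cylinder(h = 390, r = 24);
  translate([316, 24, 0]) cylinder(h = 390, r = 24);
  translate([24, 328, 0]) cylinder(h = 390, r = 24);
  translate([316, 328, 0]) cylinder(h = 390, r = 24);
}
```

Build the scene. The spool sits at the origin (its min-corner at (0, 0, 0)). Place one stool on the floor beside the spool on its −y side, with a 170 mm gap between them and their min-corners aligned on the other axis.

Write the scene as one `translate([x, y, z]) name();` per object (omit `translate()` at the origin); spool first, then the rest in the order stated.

spool();
translate([0, -522, 0]) stool();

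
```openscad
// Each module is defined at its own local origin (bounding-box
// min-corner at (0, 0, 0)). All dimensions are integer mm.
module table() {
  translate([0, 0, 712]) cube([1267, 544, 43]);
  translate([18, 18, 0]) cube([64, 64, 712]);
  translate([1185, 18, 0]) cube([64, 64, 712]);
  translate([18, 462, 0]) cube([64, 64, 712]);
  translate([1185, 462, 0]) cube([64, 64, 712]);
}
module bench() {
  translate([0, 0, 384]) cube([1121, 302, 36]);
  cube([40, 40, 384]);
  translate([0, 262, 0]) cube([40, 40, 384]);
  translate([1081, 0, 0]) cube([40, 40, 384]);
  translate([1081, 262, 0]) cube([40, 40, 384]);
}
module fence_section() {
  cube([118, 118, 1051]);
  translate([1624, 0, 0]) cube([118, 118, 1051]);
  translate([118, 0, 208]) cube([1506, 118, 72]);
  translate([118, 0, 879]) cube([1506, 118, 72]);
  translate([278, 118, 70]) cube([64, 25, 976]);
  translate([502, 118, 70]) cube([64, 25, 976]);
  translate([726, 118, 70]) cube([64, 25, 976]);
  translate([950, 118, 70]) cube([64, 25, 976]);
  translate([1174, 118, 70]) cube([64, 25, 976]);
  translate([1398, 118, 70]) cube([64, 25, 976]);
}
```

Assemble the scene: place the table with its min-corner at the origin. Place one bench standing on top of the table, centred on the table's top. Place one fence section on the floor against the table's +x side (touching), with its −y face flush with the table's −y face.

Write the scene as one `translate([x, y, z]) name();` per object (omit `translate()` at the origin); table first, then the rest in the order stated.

table();
translate([73, 121, 755]) bench();
translate([1267, 0, 0]) fence_section();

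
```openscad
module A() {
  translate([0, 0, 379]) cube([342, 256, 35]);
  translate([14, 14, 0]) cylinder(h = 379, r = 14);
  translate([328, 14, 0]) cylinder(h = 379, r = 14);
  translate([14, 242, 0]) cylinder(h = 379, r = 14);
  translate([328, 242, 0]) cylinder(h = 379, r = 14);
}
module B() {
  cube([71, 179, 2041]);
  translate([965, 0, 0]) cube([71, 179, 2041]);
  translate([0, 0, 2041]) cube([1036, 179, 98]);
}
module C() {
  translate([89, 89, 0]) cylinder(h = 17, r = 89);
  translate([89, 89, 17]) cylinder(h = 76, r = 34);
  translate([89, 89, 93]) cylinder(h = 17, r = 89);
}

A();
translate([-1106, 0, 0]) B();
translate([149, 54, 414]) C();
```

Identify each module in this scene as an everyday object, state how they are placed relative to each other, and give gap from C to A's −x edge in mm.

A is a stool. B is a door frame. C is a spool. The door frame is on the floor beside the stool on its −x side. The spool is on top of the stool. The gap from the spool to the stool's −x edge is 149 mm.

The spool's min-x is at 149; the stool's min-x is 0; gap = 149 mm.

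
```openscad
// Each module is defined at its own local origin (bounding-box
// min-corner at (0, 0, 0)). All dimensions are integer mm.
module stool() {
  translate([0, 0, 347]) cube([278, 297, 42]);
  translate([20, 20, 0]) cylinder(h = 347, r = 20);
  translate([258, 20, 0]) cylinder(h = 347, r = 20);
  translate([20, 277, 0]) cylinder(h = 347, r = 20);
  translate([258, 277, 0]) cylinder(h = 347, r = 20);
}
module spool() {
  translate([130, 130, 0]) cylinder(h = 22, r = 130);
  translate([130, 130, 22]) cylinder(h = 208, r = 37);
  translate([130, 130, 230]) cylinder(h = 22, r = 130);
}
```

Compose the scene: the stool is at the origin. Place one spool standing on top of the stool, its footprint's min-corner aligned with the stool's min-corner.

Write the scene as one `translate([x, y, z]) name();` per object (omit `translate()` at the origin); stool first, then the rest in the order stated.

stool();
translate([0, 0, 389]) spool();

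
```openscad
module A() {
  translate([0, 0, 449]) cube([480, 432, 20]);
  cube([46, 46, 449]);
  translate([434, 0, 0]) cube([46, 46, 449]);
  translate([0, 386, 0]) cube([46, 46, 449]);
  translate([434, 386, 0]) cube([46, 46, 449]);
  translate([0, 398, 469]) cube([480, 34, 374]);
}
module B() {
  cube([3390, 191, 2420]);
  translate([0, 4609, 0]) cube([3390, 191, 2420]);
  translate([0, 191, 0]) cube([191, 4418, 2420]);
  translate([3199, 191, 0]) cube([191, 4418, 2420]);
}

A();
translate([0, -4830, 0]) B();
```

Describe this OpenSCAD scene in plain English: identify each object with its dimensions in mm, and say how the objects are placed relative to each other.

A is a chair: 480×432 mm seat, 20 mm thick, top at z = 469 mm, on four 46 mm square corner legs flush with the seat edges. A 34 mm thick backrest slab spans the full seat width, extending 374 mm above the seat top, its back face flush with the seat's +y edge.

B is the wall frame of a small rectangular building: four walls, each 2420 mm tall and 191 mm thick, enclosing a footprint 3390 mm (x) by 4800 mm (y) outside-to-outside, with no floor or roof. The front and back walls (the −y and +y sides) span the full width; the two side walls fit between them.

The house frame is on the floor beside the chair on its −y side.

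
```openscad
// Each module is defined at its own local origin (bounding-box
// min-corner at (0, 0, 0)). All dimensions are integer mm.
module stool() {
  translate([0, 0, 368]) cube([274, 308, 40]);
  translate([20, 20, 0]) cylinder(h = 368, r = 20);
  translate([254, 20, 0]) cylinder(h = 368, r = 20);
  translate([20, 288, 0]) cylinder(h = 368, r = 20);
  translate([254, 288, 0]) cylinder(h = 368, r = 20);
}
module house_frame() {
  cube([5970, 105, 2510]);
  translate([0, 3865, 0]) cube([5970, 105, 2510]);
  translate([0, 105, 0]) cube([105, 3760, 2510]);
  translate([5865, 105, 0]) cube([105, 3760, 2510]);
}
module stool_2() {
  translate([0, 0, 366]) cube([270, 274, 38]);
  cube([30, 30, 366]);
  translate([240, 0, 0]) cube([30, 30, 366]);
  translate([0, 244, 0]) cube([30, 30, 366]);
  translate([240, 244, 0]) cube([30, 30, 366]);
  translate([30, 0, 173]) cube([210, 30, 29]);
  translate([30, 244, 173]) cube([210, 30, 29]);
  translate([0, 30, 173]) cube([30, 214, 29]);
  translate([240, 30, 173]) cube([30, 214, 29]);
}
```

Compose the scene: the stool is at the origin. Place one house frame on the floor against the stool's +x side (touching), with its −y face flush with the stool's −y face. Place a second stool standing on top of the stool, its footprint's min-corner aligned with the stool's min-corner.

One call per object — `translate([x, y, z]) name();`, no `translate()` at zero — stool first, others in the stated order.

stool();
translate([274, 0, 0]) house_frame();
translate([0, 0, 408]) stool_2();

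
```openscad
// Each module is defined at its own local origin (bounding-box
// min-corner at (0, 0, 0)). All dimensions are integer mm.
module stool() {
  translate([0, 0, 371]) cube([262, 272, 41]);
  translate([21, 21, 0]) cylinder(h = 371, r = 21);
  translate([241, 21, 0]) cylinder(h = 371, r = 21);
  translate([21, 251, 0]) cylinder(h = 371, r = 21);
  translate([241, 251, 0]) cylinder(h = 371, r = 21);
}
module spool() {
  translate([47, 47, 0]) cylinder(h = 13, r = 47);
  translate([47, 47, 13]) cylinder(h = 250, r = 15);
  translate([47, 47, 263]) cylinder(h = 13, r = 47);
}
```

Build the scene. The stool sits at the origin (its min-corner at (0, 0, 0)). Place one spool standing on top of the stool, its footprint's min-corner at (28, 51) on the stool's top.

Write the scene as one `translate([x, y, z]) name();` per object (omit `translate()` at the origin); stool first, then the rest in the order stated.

stool();
translate([28, 51, 412]) spool();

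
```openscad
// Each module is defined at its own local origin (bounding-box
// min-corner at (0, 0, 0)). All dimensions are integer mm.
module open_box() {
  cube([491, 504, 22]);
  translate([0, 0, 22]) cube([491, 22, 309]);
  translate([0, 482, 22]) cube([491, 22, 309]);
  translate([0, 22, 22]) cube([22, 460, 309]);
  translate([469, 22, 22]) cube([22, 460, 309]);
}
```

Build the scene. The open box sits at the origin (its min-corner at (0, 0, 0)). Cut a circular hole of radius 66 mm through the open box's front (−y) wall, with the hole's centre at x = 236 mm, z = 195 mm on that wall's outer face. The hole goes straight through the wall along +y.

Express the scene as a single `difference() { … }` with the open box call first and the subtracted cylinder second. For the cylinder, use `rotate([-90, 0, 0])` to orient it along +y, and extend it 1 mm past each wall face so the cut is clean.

difference() {
  open_box();
  translate([236, -1, 195]) rotate([-90, 0, 0]) cylinder(h = 24, r = 66);
}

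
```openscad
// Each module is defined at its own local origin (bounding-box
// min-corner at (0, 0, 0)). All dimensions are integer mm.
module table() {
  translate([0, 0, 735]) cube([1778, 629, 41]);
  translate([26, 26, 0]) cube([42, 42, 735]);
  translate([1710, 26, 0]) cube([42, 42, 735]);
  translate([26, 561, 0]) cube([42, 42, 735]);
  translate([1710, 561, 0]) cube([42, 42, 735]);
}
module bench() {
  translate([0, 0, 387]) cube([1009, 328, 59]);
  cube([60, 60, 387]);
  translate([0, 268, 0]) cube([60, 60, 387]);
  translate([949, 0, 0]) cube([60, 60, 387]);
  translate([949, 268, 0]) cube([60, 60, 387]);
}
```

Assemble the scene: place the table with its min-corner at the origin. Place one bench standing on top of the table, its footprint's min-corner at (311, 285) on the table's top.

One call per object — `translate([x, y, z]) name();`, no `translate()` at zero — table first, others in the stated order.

table();
translate([311, 285, 776]) bench();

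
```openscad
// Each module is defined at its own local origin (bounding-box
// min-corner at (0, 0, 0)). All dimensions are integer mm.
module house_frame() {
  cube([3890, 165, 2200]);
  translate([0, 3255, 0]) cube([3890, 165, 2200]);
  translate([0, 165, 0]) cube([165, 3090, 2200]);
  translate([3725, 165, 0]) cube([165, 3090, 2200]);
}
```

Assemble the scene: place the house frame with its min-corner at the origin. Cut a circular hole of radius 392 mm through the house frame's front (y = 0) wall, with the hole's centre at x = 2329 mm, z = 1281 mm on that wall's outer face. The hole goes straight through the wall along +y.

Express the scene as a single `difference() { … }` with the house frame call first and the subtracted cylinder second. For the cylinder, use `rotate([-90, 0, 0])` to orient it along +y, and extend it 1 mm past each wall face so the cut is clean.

difference() {
  house_frame();
  translate([2329, -1, 1281]) rotate([-90, 0, 0]) cylinder(h = 167, r = 392);
}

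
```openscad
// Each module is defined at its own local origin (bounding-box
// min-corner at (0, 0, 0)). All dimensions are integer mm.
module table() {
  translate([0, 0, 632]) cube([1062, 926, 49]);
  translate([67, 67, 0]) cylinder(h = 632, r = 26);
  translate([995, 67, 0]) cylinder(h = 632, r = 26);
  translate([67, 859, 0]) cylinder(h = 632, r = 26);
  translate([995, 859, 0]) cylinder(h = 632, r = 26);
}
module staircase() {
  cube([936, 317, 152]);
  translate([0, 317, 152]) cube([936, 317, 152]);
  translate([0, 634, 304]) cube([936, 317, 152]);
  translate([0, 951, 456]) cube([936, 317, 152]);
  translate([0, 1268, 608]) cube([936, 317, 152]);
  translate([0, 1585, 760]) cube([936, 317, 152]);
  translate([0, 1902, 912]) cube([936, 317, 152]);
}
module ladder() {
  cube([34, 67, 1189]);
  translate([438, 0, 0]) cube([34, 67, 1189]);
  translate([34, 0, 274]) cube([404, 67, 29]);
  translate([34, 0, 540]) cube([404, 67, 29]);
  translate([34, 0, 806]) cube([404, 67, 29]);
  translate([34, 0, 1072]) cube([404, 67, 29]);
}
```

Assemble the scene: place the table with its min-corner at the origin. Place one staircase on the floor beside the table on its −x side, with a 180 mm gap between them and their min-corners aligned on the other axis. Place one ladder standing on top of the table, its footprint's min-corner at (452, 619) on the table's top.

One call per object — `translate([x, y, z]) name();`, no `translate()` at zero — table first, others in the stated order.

table();
translate([-1116, 0, 0]) staircase();
translate([452, 619, 681]) ladder();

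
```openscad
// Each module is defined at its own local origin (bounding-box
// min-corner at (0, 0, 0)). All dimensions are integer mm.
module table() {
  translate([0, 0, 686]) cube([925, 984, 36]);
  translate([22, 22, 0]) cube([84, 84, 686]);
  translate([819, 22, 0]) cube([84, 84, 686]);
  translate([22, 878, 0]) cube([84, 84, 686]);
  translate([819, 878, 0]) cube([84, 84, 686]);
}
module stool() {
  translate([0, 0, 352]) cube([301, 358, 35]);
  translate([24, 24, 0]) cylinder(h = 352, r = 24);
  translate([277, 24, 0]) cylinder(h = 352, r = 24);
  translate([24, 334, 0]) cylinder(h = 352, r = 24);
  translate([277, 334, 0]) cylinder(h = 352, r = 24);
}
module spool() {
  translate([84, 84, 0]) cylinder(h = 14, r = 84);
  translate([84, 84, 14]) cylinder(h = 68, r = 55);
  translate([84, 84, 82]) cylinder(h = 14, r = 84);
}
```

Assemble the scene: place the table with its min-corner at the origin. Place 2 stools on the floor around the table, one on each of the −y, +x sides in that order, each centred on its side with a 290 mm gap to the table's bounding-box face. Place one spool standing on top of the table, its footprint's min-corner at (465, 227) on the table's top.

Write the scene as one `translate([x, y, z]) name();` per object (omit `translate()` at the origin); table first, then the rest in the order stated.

table();
translate([312, -648, 0]) stool();
translate([1215, 313, 0]) stool();
translate([465, 227, 722]) spool();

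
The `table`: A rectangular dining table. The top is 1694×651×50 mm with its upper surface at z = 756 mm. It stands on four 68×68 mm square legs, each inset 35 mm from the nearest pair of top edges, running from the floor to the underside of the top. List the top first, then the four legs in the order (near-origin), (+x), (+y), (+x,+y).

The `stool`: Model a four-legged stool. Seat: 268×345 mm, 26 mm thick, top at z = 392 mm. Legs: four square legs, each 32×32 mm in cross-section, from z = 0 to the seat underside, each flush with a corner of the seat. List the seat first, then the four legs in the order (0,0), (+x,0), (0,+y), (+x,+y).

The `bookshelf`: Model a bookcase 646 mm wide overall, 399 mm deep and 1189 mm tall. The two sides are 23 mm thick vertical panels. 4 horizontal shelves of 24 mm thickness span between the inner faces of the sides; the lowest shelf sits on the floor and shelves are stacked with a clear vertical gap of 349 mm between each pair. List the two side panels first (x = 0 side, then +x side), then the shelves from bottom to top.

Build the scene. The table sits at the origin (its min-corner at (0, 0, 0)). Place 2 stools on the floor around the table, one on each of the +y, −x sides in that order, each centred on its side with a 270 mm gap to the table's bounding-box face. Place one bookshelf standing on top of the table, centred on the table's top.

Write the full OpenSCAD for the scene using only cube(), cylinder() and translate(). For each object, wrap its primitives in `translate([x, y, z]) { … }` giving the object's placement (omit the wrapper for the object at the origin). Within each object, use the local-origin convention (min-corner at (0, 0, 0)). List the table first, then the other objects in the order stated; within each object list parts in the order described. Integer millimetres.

translate([0, 0, 706]) cube([1694, 651, 50]);
translate([35, 35, 0]) cube([68, 68, 706]);
translate([1591, 35, 0]) cube([68, 68, 706]);
translate([35, 548, 0]) cube([68, 68, 706]);
translate([1591, 548, 0]) cube([68, 68, 706]);
translate([713, 921, 0]) {
  translate([0, 0, 366]) cube([268, 345, 26]);
  cube([32, 32, 366]);
  translate([236, 0, 0]) cube([32, 32, 366]);
  translate([0, 313, 0]) cube([32, 32, 366]);
  translate([236, 313, 0]) cube([32, 32, 366]);
}
translate([-538, 153, 0]) {
  translate([0, 0, 366]) cube([268, 345, 26]);
  cube([32, 32, 366]);
  translate([236, 0, 0]) cube([32, 32, 366]);
  translate([0, 313, 0]) cube([32, 32, 366]);
  translate([236, 313, 0]) cube([32, 32, 366]);
}
translate([524, 126, 756]) {
  cube([23, 399, 1189]);
  translate([623, 0, 0]) cube([23, 399, 1189]);
  translate([23, 0, 0]) cube([600, 399, 24]);
  translate([23, 0, 373]) cube([600, 399, 24]);
  translate([23, 0, 746]) cube([600, 399, 24]);
  translate([23, 0, 1119]) cube([600, 399, 24]);
}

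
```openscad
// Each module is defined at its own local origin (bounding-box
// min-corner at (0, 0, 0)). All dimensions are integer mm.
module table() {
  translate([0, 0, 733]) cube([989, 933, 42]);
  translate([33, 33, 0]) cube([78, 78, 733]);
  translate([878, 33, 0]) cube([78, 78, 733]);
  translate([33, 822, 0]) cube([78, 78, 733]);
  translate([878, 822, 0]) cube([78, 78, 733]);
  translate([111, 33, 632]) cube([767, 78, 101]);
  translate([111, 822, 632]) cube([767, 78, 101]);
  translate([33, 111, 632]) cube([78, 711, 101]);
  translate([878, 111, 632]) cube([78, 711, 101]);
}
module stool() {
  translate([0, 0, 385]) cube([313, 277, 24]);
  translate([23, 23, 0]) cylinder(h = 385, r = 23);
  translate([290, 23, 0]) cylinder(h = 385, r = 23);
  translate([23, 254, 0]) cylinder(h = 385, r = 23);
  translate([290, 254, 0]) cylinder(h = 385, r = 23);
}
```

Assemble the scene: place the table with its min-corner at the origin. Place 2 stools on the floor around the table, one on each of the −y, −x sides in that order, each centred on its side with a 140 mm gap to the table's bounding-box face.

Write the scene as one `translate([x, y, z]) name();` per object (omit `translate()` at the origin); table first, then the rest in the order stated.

table();
translate([338, -417, 0]) stool();
translate([-453, 328, 0]) stool();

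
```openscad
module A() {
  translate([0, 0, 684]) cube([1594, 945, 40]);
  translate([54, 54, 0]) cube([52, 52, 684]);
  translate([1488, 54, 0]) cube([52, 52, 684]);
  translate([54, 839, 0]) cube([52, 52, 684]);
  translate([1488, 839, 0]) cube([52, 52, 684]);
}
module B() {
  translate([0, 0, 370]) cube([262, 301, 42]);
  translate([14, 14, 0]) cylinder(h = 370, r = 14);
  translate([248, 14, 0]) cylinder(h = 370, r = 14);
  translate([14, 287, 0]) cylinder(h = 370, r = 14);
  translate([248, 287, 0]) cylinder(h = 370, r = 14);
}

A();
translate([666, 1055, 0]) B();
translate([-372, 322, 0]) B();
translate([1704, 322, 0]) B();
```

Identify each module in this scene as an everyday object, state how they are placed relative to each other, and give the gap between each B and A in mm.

A is a table. B is a stool. Three stools sit around the table at the +y, −x, +x sides. The gap between each stool and the table is 110 mm.

Each stool's nearest face is 110 mm from the table's bounding box.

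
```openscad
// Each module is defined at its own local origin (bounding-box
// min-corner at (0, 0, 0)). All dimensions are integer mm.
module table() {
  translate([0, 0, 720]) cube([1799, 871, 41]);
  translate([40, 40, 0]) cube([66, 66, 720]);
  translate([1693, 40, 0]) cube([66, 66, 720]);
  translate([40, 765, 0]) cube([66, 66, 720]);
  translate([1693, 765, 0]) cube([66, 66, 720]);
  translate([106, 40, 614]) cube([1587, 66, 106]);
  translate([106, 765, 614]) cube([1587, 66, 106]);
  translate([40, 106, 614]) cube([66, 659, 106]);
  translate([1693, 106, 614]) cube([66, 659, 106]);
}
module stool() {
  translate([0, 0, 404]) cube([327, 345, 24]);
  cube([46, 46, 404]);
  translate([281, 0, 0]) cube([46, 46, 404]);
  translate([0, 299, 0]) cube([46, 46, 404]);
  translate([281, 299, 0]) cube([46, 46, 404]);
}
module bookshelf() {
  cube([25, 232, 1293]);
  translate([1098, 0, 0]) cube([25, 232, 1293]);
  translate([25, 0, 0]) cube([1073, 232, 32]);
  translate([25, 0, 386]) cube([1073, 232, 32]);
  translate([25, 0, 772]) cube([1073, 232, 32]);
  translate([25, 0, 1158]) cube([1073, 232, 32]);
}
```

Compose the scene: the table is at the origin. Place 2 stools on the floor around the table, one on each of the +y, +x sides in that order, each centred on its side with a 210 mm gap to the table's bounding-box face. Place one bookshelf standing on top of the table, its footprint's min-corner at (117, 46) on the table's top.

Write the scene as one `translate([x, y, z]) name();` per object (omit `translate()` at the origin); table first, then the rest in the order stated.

table();
translate([736, 1081, 0]) stool();
translate([2009, 263, 0]) stool();
translate([117, 46, 761]) bookshelf();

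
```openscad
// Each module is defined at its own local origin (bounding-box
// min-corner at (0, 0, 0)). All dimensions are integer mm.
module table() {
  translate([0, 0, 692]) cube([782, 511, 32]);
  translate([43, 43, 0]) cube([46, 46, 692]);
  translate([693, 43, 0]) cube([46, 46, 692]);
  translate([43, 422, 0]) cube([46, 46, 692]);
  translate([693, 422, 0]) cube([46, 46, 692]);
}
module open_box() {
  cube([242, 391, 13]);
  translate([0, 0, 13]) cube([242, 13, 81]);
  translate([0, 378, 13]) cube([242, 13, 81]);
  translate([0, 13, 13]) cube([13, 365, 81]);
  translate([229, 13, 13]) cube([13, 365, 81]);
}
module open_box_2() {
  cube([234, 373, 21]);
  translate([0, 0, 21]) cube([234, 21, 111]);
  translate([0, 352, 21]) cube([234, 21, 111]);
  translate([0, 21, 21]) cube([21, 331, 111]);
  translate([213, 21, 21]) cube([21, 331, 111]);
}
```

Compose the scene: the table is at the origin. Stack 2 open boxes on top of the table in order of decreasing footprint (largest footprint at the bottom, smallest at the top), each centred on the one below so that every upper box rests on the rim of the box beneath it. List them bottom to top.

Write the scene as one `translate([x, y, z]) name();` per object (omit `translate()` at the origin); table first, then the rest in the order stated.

table();
translate([270, 60, 724]) open_box();
translate([274, 69, 818]) open_box_2();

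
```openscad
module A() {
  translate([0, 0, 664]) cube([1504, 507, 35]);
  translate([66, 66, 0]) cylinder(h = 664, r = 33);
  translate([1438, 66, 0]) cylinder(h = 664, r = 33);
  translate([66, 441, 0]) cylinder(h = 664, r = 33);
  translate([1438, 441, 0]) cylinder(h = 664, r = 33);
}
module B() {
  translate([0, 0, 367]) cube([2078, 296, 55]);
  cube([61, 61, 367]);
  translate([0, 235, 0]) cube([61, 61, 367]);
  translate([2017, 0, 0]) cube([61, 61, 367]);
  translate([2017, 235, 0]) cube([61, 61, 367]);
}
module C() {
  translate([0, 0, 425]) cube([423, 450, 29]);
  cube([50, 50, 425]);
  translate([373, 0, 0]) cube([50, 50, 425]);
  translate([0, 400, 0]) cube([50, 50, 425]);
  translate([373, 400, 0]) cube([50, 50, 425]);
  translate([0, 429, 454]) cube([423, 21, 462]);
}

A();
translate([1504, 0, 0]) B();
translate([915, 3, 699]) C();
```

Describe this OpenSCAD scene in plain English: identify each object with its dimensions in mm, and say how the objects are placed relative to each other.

A is a table: top 1504 mm (x) × 507 mm (y), 35 mm thick, upper face at z = 699 mm, on four round legs of 66 mm diameter, each leg's bounding box inset 33 mm from the nearest pair of top edges, running from z = 0 to the bottom of the top.

B is a long wooden bench with a 2078 mm (x) × 296 mm (y) seat, 55 mm thick, its top surface 422 mm above the floor. Four 61 mm square legs at the seat corners, flush with the edges, run from z = 0 to the seat underside.

C is a chair: 423×450 mm seat, 29 mm thick, top at z = 454 mm, on four 50 mm square corner legs flush with the seat edges. A 21 mm thick backrest slab spans the full seat width, extending 462 mm above the seat top, its back face flush with the seat's +y edge.

The bench is against the table's +x side, with their −y faces flush. The chair is on top of the table.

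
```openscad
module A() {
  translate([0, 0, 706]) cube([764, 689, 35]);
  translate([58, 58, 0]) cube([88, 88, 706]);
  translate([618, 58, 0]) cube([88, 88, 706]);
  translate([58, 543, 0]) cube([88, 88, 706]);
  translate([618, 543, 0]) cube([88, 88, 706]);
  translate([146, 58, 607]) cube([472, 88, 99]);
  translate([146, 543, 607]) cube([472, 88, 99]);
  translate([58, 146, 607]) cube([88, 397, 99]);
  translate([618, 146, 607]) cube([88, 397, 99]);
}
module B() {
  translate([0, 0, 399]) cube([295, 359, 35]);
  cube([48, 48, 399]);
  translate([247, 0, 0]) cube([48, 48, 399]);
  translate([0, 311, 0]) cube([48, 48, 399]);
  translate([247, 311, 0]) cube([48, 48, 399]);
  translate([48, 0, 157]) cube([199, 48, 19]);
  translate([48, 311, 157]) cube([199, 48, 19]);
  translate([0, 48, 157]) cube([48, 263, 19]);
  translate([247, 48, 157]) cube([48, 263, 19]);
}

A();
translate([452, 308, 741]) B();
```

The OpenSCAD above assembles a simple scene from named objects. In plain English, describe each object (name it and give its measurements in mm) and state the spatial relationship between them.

A is a rectangular dining table. The top is 764×689×35 mm with its upper surface at z = 741 mm. It stands on four 88×88 mm square legs, each inset 58 mm from the nearest pair of top edges, running from the floor to the underside of the top. Four apron rails, 88 mm thick and 99 mm tall, run between adjacent legs with their top edges flush with the underside of the top and their outer faces flush with the legs' outer faces.

B is a four-legged stool. The seat is 295×359 mm, 35 mm thick, top at z = 434 mm. It stands on four square legs, each 48×48 mm in cross-section, from z = 0 to the seat underside, each flush with a corner of the seat. Four stretchers, 48 mm wide and 19 mm tall, connect adjacent legs with their undersides at z = 157 mm, each running between the inner faces of the legs it joins and aligned with the legs' outer faces on the other axis.

The stool is on top of the table.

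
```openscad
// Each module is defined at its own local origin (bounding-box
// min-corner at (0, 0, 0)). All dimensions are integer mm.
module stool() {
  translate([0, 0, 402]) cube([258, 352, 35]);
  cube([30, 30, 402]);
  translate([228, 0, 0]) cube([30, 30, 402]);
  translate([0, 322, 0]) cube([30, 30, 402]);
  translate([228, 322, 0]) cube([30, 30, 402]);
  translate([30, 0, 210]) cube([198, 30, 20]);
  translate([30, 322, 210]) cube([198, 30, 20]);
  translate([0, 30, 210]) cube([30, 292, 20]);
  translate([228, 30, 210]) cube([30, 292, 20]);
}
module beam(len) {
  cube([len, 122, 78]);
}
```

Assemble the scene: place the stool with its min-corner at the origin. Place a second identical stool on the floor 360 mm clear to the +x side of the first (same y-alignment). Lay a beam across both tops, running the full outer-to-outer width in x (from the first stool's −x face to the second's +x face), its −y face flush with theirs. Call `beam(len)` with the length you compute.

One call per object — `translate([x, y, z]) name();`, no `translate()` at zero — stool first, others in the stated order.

stool();
translate([618, 0, 0]) stool();
translate([0, 0, 437]) beam(876);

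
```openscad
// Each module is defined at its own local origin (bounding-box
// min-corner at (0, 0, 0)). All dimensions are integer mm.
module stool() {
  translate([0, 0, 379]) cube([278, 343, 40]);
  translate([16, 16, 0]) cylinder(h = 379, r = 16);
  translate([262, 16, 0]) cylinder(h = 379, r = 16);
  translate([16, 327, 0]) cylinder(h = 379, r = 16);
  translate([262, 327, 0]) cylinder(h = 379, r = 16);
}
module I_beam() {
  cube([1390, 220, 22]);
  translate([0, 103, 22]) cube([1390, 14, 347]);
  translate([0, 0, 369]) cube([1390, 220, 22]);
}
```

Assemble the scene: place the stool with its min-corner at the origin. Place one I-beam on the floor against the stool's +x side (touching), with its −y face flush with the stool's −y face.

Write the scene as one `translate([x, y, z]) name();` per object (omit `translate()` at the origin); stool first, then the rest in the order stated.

stool();
translate([278, 0, 0]) I_beam();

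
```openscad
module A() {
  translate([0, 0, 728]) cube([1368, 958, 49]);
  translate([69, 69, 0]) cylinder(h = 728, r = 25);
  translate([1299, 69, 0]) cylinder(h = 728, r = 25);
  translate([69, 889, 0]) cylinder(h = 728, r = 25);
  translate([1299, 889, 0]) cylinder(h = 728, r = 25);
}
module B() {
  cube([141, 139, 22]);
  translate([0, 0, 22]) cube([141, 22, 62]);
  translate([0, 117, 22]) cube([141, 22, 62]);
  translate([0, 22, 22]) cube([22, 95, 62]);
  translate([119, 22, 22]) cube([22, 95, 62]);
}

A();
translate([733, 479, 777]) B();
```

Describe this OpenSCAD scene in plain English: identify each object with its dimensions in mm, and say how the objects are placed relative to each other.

A is a table with a 1368×958 mm rectangular top, 49 mm thick, top surface at z = 777 mm, supported by four round legs of 50 mm diameter, each leg's bounding box inset 44 mm from the nearest pair of top edges, running from the floor.

B is an open-topped rectangular box: outside dimensions 141×139×84 mm, with a uniform wall and base thickness of 22 mm. The base is a full 141×139 slab on the floor; four walls sit on top of the base. The front and back walls (the −y and +y sides) span the full width; the two side walls fit between them.

The open box is on top of the table.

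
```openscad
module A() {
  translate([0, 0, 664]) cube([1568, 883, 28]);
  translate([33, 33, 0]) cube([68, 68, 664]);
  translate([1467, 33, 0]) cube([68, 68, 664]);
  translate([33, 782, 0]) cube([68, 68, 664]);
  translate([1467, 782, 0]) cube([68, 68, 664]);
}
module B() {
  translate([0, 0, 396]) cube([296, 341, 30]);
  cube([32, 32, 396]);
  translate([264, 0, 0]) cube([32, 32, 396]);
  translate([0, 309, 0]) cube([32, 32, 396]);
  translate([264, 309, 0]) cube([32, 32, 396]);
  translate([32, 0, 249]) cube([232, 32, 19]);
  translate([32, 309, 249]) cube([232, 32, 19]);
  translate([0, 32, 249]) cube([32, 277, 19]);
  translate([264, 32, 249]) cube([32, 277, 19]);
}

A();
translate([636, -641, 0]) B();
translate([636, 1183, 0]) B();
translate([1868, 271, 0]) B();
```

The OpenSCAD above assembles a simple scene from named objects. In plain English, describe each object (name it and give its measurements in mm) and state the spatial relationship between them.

A is a table: top 1568 mm (x) × 883 mm (y), 28 mm thick, upper face at z = 692 mm, on four 68×68 mm square legs, each inset 33 mm from the nearest pair of top edges, running from z = 0 to the bottom of the top.

B is a four-legged stool. The seat is 296×341 mm, 30 mm thick, top at z = 426 mm. It stands on four square legs, each 32×32 mm in cross-section, from z = 0 to the seat underside, each flush with a corner of the seat. Four stretchers, 32 mm wide and 19 mm tall, connect adjacent legs with their undersides at z = 249 mm, each running between the inner faces of the legs it joins and aligned with the legs' outer faces on the other axis.

Three stools sit around the table at the −y, +y, +x sides.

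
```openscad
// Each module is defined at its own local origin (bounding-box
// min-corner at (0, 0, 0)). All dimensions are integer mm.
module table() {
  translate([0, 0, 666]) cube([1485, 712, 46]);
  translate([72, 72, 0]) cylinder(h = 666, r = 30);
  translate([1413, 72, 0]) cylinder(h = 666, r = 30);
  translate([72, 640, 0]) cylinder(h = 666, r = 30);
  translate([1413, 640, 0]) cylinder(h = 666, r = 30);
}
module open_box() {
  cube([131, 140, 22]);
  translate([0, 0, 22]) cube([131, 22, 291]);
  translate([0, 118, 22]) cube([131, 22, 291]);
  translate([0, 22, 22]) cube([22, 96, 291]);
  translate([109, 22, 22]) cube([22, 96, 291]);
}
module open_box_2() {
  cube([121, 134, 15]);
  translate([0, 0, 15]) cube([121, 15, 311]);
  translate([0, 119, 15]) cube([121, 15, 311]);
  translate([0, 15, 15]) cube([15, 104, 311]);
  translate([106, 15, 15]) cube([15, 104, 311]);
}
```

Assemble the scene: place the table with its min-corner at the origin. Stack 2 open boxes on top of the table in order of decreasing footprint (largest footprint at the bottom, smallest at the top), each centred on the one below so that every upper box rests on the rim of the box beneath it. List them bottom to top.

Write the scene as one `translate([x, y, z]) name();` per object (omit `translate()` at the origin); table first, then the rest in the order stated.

table();
translate([677, 286, 712]) open_box();
translate([682, 289, 1025]) open_box_2();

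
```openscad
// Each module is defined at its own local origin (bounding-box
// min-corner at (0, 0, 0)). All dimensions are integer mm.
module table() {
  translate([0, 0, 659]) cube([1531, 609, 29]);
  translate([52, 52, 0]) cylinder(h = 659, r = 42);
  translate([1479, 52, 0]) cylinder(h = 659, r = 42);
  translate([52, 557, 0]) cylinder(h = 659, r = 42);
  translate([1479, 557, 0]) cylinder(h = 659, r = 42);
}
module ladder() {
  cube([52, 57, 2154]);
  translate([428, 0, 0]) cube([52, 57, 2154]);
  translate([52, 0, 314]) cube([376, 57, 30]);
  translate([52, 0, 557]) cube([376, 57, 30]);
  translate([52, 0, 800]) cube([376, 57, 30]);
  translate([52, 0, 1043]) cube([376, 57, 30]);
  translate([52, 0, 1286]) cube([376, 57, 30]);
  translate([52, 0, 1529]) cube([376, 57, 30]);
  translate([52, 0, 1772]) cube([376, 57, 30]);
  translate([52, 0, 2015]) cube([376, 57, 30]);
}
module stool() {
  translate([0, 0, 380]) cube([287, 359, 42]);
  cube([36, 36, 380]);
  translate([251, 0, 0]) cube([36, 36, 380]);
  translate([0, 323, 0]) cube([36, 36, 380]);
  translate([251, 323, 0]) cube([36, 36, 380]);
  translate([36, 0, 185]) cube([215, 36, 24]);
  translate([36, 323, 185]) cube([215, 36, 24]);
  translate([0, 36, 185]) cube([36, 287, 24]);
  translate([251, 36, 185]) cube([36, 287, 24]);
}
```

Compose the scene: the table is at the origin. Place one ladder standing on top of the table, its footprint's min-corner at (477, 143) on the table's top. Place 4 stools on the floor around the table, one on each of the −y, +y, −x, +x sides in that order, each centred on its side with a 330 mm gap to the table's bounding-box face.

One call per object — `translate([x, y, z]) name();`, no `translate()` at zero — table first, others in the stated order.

table();
translate([477, 143, 688]) ladder();
translate([622, -689, 0]) stool();
translate([622, 939, 0]) stool();
translate([-617, 125, 0]) stool();
translate([1861, 125, 0]) stool();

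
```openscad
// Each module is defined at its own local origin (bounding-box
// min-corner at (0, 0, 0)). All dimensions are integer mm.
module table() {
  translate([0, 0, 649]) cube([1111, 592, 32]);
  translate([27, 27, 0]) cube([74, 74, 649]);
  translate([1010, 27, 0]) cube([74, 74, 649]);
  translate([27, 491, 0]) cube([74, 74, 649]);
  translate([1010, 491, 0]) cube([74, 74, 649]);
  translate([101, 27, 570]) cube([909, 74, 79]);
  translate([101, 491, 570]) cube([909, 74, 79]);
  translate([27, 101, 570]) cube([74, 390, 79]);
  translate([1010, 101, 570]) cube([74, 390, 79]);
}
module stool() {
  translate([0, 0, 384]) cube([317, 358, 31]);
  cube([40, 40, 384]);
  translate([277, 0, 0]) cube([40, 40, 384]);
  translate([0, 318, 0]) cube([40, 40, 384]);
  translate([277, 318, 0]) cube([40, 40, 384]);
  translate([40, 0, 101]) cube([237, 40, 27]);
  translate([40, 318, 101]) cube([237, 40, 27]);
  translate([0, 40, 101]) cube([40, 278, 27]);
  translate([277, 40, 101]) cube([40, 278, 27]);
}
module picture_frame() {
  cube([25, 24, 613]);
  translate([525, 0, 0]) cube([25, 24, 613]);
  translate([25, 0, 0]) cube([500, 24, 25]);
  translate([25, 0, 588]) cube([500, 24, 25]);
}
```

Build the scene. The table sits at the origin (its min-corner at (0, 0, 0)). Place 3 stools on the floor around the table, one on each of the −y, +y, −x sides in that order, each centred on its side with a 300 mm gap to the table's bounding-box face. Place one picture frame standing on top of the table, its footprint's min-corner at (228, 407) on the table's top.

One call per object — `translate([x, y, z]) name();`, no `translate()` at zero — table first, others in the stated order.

table();
translate([397, -658, 0]) stool();
translate([397, 892, 0]) stool();
translate([-617, 117, 0]) stool();
translate([228, 407, 681]) picture_frame();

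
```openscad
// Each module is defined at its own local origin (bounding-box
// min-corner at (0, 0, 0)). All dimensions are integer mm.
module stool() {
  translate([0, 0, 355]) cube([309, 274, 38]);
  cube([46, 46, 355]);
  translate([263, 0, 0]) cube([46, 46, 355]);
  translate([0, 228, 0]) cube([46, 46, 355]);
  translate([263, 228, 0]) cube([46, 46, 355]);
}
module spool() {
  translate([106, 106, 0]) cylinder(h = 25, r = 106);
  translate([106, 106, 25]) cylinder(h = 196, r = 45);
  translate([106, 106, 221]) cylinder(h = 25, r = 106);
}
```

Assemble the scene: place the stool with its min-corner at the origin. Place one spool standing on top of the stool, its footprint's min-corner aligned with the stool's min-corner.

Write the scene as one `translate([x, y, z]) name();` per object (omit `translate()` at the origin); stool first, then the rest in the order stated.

stool();
translate([0, 0, 393]) spool();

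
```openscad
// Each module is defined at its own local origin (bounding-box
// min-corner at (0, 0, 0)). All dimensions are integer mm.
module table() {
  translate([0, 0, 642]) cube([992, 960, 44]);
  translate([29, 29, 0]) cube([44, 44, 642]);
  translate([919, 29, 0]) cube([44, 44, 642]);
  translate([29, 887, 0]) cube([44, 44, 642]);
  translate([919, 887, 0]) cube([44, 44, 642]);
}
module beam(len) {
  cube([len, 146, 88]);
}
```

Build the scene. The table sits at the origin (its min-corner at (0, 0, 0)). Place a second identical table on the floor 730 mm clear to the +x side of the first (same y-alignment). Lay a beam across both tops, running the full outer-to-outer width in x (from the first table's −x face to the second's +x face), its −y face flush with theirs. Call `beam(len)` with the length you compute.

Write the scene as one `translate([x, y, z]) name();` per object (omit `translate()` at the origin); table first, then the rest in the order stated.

table();
translate([1722, 0, 0]) table();
translate([0, 0, 686]) beam(2714);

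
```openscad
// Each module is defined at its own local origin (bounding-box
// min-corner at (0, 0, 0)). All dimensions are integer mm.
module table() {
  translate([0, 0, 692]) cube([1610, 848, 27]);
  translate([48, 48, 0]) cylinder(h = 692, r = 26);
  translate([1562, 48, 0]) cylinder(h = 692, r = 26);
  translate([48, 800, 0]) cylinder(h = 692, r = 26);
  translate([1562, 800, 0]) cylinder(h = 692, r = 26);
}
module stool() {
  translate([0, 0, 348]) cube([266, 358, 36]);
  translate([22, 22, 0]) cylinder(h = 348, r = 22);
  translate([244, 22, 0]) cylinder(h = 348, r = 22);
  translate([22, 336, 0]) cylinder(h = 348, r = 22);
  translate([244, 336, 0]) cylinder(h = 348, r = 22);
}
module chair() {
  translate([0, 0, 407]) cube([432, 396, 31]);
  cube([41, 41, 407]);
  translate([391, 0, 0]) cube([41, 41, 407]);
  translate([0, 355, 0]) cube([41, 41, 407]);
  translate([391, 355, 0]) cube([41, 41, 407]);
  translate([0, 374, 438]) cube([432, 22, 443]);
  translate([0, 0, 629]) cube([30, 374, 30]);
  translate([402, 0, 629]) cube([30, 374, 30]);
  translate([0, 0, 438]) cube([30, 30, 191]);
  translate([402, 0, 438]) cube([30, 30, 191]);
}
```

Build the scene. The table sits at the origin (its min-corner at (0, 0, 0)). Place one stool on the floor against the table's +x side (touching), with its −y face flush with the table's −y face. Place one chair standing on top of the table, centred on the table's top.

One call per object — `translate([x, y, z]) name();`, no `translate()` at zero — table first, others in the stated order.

table();
translate([1610, 0, 0]) stool();
translate([589, 226, 719]) chair();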